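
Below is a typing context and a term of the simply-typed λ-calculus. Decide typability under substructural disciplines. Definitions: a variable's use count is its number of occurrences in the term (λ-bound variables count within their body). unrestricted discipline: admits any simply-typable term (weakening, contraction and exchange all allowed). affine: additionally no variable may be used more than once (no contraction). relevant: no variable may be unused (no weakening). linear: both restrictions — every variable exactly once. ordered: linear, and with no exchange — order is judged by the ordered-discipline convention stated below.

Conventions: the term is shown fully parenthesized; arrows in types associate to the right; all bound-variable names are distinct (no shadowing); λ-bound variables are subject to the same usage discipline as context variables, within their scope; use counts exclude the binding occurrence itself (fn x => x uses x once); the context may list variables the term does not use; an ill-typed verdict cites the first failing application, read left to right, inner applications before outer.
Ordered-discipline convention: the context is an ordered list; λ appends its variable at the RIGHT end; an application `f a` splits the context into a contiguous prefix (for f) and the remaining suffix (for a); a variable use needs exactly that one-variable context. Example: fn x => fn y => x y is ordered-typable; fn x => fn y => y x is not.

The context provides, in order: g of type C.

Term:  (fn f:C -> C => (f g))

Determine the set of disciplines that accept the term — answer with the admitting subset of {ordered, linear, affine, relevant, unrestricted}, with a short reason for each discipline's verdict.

admitted by: linear, affine, relevant, unrestricted
counts: g: 1×; f [bound]: 1×
left-to-right use order: f, g
typing: well-typed — term : (C -> C) -> C
ordered ✗ (needs exchange: uses follow f, g)
linear ✓ (each of g, f used exactly once)
affine ✓ (at most one use each (g, f))
relevant ✓ (none of g, f goes unused)
unrestricted ✓ (type-checks ((C -> C) -> C) and nothing is barred)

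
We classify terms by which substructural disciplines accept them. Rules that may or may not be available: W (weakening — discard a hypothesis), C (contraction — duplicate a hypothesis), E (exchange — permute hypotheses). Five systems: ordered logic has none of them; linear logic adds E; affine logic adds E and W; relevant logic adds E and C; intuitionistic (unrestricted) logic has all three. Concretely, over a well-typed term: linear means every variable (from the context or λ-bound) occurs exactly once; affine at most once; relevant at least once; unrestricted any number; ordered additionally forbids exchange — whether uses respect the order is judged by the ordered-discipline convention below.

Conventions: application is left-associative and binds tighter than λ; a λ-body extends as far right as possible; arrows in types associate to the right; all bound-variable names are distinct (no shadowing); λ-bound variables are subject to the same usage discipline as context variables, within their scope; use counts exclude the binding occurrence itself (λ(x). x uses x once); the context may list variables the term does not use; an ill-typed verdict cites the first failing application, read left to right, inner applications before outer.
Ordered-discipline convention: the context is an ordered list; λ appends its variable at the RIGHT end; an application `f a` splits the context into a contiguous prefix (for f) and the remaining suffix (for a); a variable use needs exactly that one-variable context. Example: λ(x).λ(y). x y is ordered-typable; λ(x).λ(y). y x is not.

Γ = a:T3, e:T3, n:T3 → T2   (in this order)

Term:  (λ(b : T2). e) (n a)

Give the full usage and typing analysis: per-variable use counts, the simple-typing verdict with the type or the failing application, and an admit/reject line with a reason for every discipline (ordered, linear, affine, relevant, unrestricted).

variable uses: a ×1, e ×1, n ×1, b (bound) ×0
uses in reading order: e, n, a
typing: well-typed — term : T3
ordered ✗ (needs weakening: b unused)
linear ✗ (needs weakening: b unused)
affine ✓ (a, e, n, b: no repeats, contraction unneeded)
relevant ✗ (needs weakening: b unused)
unrestricted ✓ (type-checks (T3) and nothing is barred)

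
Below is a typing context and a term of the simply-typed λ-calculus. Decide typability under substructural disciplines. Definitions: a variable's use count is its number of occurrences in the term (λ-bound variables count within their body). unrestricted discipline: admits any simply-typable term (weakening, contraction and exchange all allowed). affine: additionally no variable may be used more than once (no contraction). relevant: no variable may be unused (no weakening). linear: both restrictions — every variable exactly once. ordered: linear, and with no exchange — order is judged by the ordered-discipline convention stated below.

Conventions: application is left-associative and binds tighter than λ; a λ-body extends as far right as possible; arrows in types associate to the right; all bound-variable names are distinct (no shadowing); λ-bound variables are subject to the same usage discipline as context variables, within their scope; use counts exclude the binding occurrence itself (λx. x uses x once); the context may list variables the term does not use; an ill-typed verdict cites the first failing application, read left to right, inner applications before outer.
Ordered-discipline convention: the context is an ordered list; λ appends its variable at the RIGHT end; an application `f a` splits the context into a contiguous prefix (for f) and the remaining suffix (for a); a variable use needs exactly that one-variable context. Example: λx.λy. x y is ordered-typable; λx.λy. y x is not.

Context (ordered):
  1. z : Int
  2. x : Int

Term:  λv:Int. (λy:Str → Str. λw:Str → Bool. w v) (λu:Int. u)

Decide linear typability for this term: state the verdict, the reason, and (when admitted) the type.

no — a type mismatch blocks all five
variable uses: z=0; x=0; v (λ-bound)=1; y (λ-bound)=0; w (λ-bound)=1; u (λ-bound)=1
left-to-right use order: w, v, u
typing: ill-typed: argument of type Int where Str is required
across the five disciplines: ordered ✗ | linear ✗ | affine ✗ | relevant ✗ | unrestricted ✗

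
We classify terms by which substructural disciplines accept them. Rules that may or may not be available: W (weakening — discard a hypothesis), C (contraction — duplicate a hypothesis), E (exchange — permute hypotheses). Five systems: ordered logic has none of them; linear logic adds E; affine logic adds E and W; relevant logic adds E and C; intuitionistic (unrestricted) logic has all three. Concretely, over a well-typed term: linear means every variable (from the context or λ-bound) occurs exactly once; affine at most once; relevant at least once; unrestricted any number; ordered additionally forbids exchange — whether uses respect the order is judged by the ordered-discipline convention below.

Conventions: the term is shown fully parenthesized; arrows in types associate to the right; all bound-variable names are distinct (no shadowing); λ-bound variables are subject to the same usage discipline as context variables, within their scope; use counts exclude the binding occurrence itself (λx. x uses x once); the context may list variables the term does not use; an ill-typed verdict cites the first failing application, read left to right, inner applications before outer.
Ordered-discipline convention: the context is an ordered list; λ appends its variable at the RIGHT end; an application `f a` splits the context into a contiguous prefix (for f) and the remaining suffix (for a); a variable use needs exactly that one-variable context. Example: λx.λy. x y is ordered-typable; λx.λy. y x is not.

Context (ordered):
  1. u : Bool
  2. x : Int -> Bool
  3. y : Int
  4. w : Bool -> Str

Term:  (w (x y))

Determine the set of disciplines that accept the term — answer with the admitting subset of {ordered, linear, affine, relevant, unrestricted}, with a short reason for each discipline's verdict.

admitting disciplines: affine, unrestricted
counts: u: 0×, x: 1×, y: 1×, w: 1×
use order (left to right): w, x, y
typing: the term checks, with type Str
ordered: ✗, u left unused
linear: ✗, u left unused
affine: ✓, at most one use each (u, x, y, w)
relevant: ✗, u left unused
unrestricted: ✓, simply typable at Str; W, C, E all held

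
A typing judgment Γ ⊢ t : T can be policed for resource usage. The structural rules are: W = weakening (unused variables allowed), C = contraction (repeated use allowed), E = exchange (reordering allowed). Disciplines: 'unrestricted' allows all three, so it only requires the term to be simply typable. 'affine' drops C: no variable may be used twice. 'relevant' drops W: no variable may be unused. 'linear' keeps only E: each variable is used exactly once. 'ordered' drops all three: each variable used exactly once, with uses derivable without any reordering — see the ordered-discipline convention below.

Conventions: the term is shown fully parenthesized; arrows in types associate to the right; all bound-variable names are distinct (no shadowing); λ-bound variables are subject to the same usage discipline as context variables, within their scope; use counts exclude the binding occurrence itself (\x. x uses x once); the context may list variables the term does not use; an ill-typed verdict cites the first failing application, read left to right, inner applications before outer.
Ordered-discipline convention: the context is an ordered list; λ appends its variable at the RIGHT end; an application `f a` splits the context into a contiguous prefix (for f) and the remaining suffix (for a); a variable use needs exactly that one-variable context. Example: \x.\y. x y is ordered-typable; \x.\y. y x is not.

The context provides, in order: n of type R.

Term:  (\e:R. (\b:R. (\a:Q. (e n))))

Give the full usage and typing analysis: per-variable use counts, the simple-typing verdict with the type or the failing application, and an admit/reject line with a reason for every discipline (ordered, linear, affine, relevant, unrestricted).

use counts: n: 1×; e (λ-bound): 1×; b (λ-bound): 0×; a (λ-bound): 0×
use order (left to right): e, n
typing: ill-typed: applying a non-function (R)
ordered: ✗, fails simple typing
linear: ✗, a type mismatch blocks all five
affine: ✗, the type mismatch rejects it
relevant: ✗, not simply typable
unrestricted: ✗, fails simple typing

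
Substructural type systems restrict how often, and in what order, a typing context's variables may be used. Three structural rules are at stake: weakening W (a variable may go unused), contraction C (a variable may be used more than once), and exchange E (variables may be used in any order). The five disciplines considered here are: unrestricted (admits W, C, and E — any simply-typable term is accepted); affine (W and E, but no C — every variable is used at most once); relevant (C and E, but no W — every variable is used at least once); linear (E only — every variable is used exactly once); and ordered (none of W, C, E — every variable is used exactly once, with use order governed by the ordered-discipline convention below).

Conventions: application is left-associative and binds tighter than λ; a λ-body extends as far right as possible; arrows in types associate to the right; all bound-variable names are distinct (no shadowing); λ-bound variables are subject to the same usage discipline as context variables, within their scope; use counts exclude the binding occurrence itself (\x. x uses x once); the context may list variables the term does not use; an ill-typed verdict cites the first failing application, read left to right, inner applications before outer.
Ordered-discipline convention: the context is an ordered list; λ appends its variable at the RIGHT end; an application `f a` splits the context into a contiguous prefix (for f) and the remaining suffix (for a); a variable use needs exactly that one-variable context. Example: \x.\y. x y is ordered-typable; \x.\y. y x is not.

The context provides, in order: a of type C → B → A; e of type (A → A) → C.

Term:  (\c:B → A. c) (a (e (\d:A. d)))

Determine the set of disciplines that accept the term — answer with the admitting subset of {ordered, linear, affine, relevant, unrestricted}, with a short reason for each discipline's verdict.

admitted in: ordered, linear, affine, relevant, unrestricted
usage: a: 1×; e: 1×; c (λ-bound): 1×; d (λ-bound): 1×
uses in reading order: c, a, e, d
typing: well-typed at B → A
ordered ✓ (a, e, c, d: once each, no exchange needed)
linear ✓ (each of a, e, c, d used exactly once)
affine ✓ (none of a, e, c, d used more than once)
relevant ✓ (a, e, c, d: all used, weakening unneeded)
unrestricted ✓ (simply typable at B → A; W, C, E all held)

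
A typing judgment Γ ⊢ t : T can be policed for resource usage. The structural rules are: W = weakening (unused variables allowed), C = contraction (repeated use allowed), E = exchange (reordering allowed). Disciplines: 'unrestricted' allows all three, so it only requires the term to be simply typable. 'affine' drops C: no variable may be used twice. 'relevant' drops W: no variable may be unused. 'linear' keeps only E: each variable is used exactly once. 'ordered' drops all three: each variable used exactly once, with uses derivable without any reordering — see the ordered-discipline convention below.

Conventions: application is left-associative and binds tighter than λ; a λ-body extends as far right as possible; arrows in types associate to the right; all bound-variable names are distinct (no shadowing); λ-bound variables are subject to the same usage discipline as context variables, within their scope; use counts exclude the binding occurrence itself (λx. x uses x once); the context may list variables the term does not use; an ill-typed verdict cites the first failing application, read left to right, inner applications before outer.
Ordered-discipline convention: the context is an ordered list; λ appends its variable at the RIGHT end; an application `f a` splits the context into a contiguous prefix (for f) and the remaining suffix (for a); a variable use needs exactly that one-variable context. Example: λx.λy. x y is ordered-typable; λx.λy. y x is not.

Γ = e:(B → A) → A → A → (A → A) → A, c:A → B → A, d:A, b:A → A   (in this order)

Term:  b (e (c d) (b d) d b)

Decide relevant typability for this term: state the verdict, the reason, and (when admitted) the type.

yes — every one of e, c, d, b appears; term : A
counts: e: 1, c: 1, d: 3, b: 3
uses in reading order: b, e, c, d, b, d, d, b
typing: well-typed — term : A
per-discipline verdicts: ordered ✗, linear ✗, affine ✗, relevant ✓, unrestricted ✓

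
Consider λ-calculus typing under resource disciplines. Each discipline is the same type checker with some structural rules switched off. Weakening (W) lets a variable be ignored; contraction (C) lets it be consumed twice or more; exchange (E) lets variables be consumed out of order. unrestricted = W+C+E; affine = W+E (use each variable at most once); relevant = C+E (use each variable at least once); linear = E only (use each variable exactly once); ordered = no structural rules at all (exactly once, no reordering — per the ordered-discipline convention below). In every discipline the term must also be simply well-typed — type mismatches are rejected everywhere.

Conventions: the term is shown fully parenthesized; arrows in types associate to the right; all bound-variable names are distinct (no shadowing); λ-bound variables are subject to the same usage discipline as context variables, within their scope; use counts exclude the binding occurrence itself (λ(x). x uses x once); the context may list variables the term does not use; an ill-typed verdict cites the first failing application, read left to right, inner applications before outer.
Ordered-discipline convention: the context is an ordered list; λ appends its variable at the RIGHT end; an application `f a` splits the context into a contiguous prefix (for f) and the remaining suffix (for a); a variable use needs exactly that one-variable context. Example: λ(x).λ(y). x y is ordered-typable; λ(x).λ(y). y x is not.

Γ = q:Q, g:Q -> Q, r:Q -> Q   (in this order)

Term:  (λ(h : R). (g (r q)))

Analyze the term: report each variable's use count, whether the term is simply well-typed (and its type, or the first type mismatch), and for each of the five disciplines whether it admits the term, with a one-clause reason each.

usage: q: 1, g: 1, r: 1, h (λ-bound): 0
use order (left to right): g, r, q
typing: well-typed — term : R -> Q
ordered: ✗, h left unused
linear: ✗, h left unused
affine: ✓, q, g, r, h: no repeats, contraction unneeded
relevant: ✗, h left unused
unrestricted: ✓, typability at R -> Q is all that's needed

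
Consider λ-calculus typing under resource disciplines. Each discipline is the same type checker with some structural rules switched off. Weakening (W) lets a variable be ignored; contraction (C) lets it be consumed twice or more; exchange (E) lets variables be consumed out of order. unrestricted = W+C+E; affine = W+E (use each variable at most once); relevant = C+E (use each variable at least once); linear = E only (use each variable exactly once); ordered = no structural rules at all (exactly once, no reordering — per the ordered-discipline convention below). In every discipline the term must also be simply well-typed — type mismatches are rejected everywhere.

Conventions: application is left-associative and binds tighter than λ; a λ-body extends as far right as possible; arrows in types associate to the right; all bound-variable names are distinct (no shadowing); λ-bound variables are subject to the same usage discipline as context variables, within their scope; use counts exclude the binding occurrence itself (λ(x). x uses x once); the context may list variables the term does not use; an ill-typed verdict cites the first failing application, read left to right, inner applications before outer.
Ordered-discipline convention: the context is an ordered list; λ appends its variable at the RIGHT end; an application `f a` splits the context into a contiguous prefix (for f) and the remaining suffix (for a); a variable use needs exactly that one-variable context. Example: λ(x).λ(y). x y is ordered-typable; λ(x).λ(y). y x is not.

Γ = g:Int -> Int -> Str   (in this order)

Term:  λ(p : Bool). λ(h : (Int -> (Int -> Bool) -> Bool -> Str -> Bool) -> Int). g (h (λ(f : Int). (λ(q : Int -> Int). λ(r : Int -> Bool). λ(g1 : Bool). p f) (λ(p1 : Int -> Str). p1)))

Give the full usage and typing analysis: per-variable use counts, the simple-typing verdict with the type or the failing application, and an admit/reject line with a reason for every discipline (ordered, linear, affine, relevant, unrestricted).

use counts: g=1, p (λ-bound)=1, h (λ-bound)=1, f (λ-bound)=1, q (λ-bound)=0, r (λ-bound)=0, g1 (λ-bound)=0, p1 (λ-bound)=1
use order (left to right): g, h, p, f, p1
typing: ill-typed: non-function type Bool applied to an argument
ordered: ✗ — not simply typable
linear: ✗ — fails simple typing
affine: ✗ — a type mismatch blocks all five
relevant: ✗ — the type mismatch rejects it
unrestricted: ✗ — not simply typable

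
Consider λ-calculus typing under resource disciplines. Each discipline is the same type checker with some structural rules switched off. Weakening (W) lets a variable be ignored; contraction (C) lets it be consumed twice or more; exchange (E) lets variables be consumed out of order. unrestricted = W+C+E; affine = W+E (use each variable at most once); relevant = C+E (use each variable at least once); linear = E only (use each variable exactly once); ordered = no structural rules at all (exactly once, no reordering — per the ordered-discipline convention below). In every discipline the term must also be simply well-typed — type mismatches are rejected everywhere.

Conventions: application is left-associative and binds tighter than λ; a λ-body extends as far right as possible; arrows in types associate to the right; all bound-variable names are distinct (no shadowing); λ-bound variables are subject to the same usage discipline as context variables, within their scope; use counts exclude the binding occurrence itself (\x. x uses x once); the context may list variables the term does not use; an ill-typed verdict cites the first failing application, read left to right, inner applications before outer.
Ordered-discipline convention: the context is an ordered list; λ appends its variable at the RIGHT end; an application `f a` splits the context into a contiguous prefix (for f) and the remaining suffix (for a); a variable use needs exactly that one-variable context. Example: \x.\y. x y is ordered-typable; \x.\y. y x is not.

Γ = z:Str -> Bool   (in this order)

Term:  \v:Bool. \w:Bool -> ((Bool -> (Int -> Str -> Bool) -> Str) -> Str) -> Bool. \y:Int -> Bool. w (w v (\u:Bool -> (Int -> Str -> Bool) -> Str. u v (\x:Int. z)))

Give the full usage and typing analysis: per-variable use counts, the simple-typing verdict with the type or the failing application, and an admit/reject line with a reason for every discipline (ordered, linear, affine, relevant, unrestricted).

use counts: z=1; v (λ-bound)=2; w (λ-bound)=2; y (λ-bound)=0; u (λ-bound)=1; x (λ-bound)=0
order of uses: w, w, v, u, v, z
typing: well-typed at Bool -> (Bool -> ((Bool -> (Int -> Str -> Bool) -> Str) -> Str) -> Bool) -> (Int -> Bool) -> ((Bool -> (Int -> Str -> Bool) -> Str) -> Str) -> Bool
ordered: ✗ — needs contraction — v ×2, w ×2; needs weakening: y, x unused
linear: ✗ — needs contraction — v ×2, w ×2; needs weakening: y, x unused
affine: ✗ — needs contraction — v ×2, w ×2
relevant: ✗ — needs weakening: y, x unused
unrestricted: ✓ — type-checks (Bool -> (Bool -> ((Bool -> (Int -> Str -> Bool) -> Str) -> Str) -> Bool) -> (Int -> Bool) -> ((Bool -> (Int -> Str -> Bool) -> Str) -> Str) -> Bool) and nothing is barred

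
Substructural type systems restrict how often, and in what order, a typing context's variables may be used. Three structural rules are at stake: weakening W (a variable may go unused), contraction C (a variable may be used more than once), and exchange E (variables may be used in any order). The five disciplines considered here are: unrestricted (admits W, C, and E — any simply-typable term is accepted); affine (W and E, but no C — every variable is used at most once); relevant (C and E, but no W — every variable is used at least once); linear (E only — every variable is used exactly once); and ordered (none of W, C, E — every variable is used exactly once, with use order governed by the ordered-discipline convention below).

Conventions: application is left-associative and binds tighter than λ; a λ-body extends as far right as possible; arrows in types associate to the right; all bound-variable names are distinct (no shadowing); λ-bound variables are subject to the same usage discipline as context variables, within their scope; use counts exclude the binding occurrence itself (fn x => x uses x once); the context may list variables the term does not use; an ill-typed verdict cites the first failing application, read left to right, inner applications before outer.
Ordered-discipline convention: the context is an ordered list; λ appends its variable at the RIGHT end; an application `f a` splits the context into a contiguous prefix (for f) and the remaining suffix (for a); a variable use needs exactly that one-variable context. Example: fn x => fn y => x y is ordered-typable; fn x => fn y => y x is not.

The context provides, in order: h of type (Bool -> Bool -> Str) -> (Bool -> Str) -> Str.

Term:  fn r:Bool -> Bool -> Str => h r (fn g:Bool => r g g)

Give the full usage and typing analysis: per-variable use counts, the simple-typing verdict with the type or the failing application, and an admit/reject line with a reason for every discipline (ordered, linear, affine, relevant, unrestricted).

counts: h: 1×; r [bound]: 2×; g [bound]: 2×
use order (left to right): h, r, r, g, g
typing: well-typed at (Bool -> Bool -> Str) -> Str
ordered ✗ (needs contraction — r ×2, g ×2)
linear ✗ (needs contraction — r ×2, g ×2)
affine ✗ (needs contraction — r ×2, g ×2)
relevant ✓ (none of h, r, g goes unused)
unrestricted ✓ (typability at (Bool -> Bool -> Str) -> Str is all that's needed)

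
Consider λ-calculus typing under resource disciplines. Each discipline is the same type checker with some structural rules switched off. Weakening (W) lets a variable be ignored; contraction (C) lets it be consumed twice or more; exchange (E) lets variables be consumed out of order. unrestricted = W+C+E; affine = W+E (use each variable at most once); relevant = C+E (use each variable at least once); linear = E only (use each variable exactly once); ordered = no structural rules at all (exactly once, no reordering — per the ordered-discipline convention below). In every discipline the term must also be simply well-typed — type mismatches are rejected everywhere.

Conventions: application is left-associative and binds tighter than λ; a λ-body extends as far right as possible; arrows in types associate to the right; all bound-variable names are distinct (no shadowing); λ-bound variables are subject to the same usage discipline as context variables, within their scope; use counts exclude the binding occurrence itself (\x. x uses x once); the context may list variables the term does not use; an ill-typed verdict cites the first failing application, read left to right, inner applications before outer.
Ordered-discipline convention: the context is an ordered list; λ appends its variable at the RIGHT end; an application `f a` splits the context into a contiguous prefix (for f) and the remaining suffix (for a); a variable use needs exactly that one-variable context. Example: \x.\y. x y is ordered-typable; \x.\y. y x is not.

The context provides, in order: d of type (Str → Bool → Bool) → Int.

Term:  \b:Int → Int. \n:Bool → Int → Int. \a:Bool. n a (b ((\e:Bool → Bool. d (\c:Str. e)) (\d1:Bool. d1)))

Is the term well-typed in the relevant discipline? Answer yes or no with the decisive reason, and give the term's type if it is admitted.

no — c left unused
counts: d: 1; b (bound): 1; n (bound): 1; a (bound): 1; e (bound): 1; c (bound): 0; d1 (bound): 1
left-to-right use order: n, a, b, d, e, d1
typing: the term checks, with type (Int → Int) → (Bool → Int → Int) → Bool → Int
all disciplines: ordered ✗ · linear ✗ · affine ✓ · relevant ✗ · unrestricted ✓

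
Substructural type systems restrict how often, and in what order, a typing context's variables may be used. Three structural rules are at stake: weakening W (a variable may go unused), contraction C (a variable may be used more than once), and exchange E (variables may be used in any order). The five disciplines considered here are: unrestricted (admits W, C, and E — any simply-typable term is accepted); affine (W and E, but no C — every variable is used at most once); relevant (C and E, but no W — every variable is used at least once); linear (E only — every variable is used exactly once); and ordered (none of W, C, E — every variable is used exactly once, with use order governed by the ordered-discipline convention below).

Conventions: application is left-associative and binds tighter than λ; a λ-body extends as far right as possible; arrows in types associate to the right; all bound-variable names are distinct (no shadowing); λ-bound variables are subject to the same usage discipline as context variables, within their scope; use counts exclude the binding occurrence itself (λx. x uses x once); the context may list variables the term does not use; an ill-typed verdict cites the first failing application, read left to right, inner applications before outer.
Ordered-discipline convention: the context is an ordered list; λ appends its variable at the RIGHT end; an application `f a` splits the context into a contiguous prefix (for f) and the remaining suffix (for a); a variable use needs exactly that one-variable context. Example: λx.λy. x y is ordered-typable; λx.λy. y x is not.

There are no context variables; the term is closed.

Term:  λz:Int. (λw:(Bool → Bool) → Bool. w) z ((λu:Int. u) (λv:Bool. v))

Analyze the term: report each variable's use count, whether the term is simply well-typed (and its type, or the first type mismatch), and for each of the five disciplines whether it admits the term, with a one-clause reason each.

usage: z (λ-bound): 1; w (λ-bound): 1; u (λ-bound): 1; v (λ-bound): 1
use order (left to right): w, z, u, v
typing: ill-typed: a function awaiting (Bool → Bool) → Bool gets Int
ordered ✗ (fails simple typing)
linear ✗ (a type mismatch blocks all five)
affine ✗ (the type mismatch rejects it)
relevant ✗ (not simply typable)
unrestricted ✗ (fails simple typing)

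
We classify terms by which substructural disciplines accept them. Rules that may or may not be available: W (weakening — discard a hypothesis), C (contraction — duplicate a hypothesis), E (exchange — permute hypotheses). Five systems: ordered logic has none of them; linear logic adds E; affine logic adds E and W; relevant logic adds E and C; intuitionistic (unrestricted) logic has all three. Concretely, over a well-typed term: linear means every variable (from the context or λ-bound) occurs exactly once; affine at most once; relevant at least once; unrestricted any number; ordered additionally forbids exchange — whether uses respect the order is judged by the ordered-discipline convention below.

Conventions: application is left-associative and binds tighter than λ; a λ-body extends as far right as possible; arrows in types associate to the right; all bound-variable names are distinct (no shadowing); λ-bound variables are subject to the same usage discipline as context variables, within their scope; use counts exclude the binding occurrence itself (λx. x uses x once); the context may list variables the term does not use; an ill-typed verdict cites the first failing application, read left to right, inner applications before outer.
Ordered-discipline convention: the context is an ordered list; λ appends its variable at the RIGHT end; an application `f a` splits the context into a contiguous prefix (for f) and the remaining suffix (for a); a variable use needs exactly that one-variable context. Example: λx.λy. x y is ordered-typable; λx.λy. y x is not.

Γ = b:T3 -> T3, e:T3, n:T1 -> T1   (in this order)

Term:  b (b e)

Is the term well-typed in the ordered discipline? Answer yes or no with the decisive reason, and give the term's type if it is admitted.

no — uses contraction: b ×2; n left unused
usage: b: 2×, e: 1×, n: 0×
order of uses: b, b, e
typing: well-typed at T3
summary: ordered ✗, linear ✗, affine ✗, relevant ✗, unrestricted ✓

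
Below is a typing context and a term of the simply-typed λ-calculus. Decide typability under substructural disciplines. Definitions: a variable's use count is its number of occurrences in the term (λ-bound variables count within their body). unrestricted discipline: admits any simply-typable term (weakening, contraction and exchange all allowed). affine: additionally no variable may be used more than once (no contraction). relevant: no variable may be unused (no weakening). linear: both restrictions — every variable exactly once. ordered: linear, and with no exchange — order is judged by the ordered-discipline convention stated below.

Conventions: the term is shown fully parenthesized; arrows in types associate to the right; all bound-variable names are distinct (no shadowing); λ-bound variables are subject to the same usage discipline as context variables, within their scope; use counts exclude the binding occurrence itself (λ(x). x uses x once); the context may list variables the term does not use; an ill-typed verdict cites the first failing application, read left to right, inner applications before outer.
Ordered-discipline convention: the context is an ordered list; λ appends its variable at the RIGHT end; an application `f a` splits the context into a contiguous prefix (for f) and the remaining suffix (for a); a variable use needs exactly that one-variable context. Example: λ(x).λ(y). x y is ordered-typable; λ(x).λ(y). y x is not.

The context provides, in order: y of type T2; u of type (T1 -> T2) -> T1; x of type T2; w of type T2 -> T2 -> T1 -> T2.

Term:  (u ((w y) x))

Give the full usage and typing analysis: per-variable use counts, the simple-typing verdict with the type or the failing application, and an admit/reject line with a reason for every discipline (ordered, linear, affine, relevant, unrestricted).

usage: y ×1; u ×1; x ×1; w ×1
left-to-right use order: u, w, y, x
typing: well-typed at T1
ordered: ✗ — needs exchange: uses follow u, w, y, x
linear: ✓ — single use per variable (y, u, x, w)
affine: ✓ — at most one use each (y, u, x, w)
relevant: ✓ — every one of y, u, x, w appears
unrestricted: ✓ — simply typable at T1; W, C, E all held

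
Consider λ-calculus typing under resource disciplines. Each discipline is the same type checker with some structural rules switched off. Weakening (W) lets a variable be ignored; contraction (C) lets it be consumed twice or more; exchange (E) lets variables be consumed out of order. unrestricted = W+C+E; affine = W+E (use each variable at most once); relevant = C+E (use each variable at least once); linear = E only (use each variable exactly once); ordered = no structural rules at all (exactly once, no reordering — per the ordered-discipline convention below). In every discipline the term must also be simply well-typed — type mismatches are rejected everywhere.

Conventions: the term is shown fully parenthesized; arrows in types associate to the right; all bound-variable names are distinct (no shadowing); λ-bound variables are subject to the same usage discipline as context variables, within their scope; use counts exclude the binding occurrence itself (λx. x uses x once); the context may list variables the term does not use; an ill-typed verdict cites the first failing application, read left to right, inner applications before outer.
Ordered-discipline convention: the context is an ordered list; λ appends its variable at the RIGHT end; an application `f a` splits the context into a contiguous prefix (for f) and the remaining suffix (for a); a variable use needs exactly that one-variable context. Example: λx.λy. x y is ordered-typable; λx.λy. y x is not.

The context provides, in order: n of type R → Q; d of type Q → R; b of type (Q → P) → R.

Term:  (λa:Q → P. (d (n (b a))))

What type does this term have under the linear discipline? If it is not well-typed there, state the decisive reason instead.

term : (Q → P) → R
use counts: n ×1; d ×1; b ×1; a (bound) ×1
use order (left to right): d, n, b, a
typing: the term checks, with type (Q → P) → R
summary: ordered ✗ | linear ✓ | affine ✓ | relevant ✓ | unrestricted ✓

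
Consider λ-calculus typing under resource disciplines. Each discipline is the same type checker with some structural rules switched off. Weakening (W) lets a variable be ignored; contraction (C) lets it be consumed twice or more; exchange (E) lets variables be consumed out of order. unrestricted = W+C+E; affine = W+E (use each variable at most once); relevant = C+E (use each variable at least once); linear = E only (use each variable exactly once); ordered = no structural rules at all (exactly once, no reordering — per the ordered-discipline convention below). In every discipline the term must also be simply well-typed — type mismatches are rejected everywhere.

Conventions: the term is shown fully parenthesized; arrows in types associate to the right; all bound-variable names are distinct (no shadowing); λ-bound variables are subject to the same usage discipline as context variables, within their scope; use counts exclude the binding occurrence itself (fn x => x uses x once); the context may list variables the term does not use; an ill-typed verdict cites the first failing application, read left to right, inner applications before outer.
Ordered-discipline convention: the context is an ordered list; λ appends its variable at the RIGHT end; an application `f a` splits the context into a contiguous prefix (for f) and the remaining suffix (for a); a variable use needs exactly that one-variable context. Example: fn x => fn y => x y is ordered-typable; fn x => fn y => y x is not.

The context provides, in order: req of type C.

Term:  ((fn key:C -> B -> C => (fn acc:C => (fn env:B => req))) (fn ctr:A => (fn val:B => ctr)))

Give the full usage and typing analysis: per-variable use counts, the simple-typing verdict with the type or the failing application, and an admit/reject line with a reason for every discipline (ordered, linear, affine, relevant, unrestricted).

use counts: req=1; key (bound)=0; acc (bound)=0; env (bound)=0; ctr (bound)=1; val (bound)=0
left-to-right use order: req, ctr
typing: ill-typed: an argument A -> B -> A mismatches the expected C -> B -> C
ordered: ✗ — the type mismatch rejects it
linear: ✗ — not simply typable
affine: ✗ — fails simple typing
relevant: ✗ — a type mismatch blocks all five
unrestricted: ✗ — the type mismatch rejects it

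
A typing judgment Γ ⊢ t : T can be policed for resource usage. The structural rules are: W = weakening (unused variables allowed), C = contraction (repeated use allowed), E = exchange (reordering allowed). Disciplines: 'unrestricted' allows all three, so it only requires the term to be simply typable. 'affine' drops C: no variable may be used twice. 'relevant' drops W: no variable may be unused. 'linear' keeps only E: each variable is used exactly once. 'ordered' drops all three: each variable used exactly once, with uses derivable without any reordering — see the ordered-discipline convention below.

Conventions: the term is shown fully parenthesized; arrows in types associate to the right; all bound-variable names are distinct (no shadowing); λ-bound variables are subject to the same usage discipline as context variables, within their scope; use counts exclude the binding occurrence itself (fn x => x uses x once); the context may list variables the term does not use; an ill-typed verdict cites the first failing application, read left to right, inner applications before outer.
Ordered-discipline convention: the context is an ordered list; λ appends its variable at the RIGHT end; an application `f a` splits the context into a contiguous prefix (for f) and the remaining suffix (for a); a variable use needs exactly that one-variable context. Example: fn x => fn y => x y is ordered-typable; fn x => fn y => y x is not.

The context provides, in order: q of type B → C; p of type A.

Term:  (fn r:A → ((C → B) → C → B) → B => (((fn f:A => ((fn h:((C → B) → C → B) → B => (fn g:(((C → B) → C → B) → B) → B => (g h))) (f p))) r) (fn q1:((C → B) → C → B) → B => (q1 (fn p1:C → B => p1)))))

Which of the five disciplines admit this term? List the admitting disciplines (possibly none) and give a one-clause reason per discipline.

admitted by: none
use counts: q: 0×; p: 1×; r (λ-bound): 1×; f (λ-bound): 1×; h (λ-bound): 1×; g (λ-bound): 1×; q1 (λ-bound): 1×; p1 (λ-bound): 1×
uses in reading order: g, h, f, p, r, q1, p1
typing: ill-typed: applying a non-function (A)
ordered: ✗ — not simply typable
linear: ✗ — fails simple typing
affine: ✗ — a type mismatch blocks all five
relevant: ✗ — the type mismatch rejects it
unrestricted: ✗ — not simply typable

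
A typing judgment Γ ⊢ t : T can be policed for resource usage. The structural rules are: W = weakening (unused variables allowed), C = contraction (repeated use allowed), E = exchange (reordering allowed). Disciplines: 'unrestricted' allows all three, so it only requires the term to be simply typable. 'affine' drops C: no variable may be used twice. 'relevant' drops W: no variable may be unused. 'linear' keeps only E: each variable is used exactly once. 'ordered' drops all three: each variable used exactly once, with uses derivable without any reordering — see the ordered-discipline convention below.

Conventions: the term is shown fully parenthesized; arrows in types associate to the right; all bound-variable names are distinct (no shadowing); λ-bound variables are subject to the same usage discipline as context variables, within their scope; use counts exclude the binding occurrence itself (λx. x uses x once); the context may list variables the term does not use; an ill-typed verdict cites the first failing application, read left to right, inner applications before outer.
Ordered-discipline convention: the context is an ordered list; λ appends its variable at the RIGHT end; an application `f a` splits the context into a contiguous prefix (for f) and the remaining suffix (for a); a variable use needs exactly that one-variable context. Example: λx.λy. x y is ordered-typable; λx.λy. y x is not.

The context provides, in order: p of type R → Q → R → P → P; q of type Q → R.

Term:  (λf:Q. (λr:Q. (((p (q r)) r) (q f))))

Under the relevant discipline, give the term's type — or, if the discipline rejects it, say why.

term : Q → Q → P → P
use counts: p=1, q=2, f (λ-bound)=1, r (λ-bound)=2
order of uses: p, q, r, r, q, f
typing: the term checks, with type Q → Q → P → P
summary: ordered ✗, linear ✗, affine ✗, relevant ✓, unrestricted ✓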